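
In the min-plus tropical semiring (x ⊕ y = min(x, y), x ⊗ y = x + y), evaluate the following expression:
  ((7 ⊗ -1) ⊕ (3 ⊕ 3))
((7 ⊗ -1) ⊕ (3 ⊕ 3)) = 3

Expand innermost to outermost. Recall ⊕ takes the minimum of its arguments and ⊗ takes their sum. Working out the expression ((7 ⊗ -1) ⊕ (3 ⊕ 3)) gives 3.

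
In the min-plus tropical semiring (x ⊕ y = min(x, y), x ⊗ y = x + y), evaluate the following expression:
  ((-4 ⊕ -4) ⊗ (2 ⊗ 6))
((-4 ⊕ -4) ⊗ (2 ⊗ 6)) = 4

Expand innermost to outermost. Recall ⊕ takes the minimum of its arguments and ⊗ takes their sum. Working out the expression ((-4 ⊕ -4) ⊗ (2 ⊗ 6)) gives 4.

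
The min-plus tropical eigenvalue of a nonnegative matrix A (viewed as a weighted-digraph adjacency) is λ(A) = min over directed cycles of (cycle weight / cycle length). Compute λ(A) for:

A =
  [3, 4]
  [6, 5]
λ(A) = 3

Enumerate directed cycles and compute their means (weight / length). Sample:
  cycle 0 → 0: weight = 3, length = 1, mean = 3/1 ≈ 3.000
  cycle 1 → 1: weight = 5, length = 1, mean = 5/1 ≈ 5.000
  cycle 0 → 1 → 0: weight = 10, length = 2, mean = 10/2 ≈ 5.000
  cycle 1 → 0 → 1: weight = 10, length = 2, mean = 10/2 ≈ 5.000
Minimum mean = 3.000, attained e.g. along the cycle 0 → 0 with weight 3 and length 1. So λ(A) = 3/1 = 3.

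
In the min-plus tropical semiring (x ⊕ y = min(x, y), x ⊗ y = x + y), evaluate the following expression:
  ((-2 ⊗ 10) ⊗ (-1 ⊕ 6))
((-2 ⊗ 10) ⊗ (-1 ⊕ 6)) = 7

Expand innermost to outermost. Recall ⊕ takes the minimum of its arguments and ⊗ takes their sum. Working out the expression ((-2 ⊗ 10) ⊗ (-1 ⊕ 6)) gives 7.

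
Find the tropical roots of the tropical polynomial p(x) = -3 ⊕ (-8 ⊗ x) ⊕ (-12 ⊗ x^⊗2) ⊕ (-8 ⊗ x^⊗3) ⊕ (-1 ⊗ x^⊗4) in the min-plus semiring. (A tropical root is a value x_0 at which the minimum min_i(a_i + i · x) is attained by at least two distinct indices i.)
Roots: {-7, -4, 4, 5}

Each tropical root is a break point of the lower envelope of the lines y = a_i + i · x (there are 5 lines, with slopes 0, 1, ..., 4). Only the lines that attain the minimum somewhere contribute to roots; other lines are dominated. Here the surviving (envelope) indices are i = 4, i = 3, i = 2, i = 1, i = 0.
Intersections between consecutive envelope lines give the roots: for adjacent envelope indices i < j the intersection is x = (a_i − a_j) / (j − i). Reading off the sorted break points: {-7, -4, 4, 5}.
Verification: at each break x_0, at least two indices attain the minimum of min_i(a_i + i · x_0).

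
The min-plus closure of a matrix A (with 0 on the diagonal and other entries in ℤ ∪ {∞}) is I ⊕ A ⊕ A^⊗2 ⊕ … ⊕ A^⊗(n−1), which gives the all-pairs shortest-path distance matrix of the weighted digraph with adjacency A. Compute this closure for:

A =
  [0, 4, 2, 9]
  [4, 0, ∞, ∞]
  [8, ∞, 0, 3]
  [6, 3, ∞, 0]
Closure =
  [0, 4, 2, 5]
  [4, 0, 6, 9]
  [8, 6, 0, 3]
  [6, 3, 8, 0]

This is the Floyd-Warshall all-pairs shortest-path computation. For each intermediate vertex k = 0, 1, …, 3, update dist[i][j] ← min(dist[i][j], dist[i][k] + dist[k][j]). The final matrix gives, for each (i, j), the minimum total weight of any directed path from i to j (possibly empty when i = j).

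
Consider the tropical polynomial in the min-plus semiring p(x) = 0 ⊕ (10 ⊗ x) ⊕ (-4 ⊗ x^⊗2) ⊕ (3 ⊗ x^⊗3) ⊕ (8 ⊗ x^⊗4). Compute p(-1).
p(-1) = -6

A tropical monomial a ⊗ x^⊗i evaluates to a + i · x. Evaluating each term at x = -1:
  Term 0 contributes 0 + 0 · -1 = 0
  Term 1 contributes 10 + 1 · -1 = 9
  Term 2 contributes -4 + 2 · -1 = -6
  Term 3 contributes 3 + 3 · -1 = 0
  Term 4 contributes 8 + 4 · -1 = 4
p(-1) = ⊕ of these = min[0, 9, -6, 0, 4] = -6.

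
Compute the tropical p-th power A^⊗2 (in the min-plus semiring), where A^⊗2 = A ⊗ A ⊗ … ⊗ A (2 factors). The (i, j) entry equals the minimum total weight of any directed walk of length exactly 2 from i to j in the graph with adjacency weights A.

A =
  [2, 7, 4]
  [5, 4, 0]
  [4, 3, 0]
A^⊗2 =
  [4, 7, 4]
  [4, 3, 0]
  [4, 3, 0]

Each entry (A^⊗2)_ij equals the minimum over all length-2 walks i = v_0 → v_1 → … → v_2 = j of Σ_t A[v_t][v_{t+1}]. For example, for (i, j) = (0, 2) we minimise over 3 possible intermediate vertex sequences; the minimum is 4, attained along the walk 0 → 2 → 2.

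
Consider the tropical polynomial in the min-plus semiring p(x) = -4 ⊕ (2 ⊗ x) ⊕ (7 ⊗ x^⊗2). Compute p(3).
p(3) = -4

A tropical monomial a ⊗ x^⊗i evaluates to a + i · x. Evaluating each term at x = 3:
  Term 0 contributes -4 + 0 · 3 = -4
  Term 1 contributes 2 + 1 · 3 = 5
  Term 2 contributes 7 + 2 · 3 = 13
p(3) = ⊕ of these = min[-4, 5, 13] = -4.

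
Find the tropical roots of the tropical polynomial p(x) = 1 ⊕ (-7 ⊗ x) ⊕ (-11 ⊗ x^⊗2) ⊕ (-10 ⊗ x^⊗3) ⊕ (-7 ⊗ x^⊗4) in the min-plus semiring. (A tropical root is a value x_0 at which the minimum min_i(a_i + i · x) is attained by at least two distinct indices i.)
Roots: {-3, -1, 4, 8}

Each tropical root is a break point of the lower envelope of the lines y = a_i + i · x (there are 5 lines, with slopes 0, 1, ..., 4). Only the lines that attain the minimum somewhere contribute to roots; other lines are dominated. Here the surviving (envelope) indices are i = 4, i = 3, i = 2, i = 1, i = 0.
Intersections between consecutive envelope lines give the roots: for adjacent envelope indices i < j the intersection is x = (a_i − a_j) / (j − i). Reading off the sorted break points: {-3, -1, 4, 8}.
Verification: at each break x_0, at least two indices attain the minimum of min_i(a_i + i · x_0).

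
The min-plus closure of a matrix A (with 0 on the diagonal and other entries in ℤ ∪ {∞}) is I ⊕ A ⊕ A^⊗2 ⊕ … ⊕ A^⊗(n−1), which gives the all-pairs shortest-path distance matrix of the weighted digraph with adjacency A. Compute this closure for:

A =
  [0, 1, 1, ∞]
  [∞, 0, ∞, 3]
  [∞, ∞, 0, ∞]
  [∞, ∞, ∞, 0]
Closure =
  [0, 1, 1, 4]
  [∞, 0, ∞, 3]
  [∞, ∞, 0, ∞]
  [∞, ∞, ∞, 0]

This is the Floyd-Warshall all-pairs shortest-path computation. For each intermediate vertex k = 0, 1, …, 3, update dist[i][j] ← min(dist[i][j], dist[i][k] + dist[k][j]). The final matrix gives, for each (i, j), the minimum total weight of any directed path from i to j (possibly empty when i = j).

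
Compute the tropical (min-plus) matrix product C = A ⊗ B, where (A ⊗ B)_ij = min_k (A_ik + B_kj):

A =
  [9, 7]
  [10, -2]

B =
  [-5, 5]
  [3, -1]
A ⊗ B =
  [4, 6]
  [1, -3]

Apply the min-plus product entry-by-entry:
  C[0][0] = min over k of (A[0][0] + B[0][0] = 9 + -5 = 4, A[0][1] + B[1][0] = 7 + 3 = 10) = 4 (attained at k = 0)
  C[0][1] = min over k of (A[0][0] + B[0][1] = 9 + 5 = 14, A[0][1] + B[1][1] = 7 + -1 = 6) = 6 (attained at k = 1)
  C[1][0] = min over k of (A[1][0] + B[0][0] = 10 + -5 = 5, A[1][1] + B[1][0] = -2 + 3 = 1) = 1 (attained at k = 1)
  C[1][1] = min over k of (A[1][0] + B[0][1] = 10 + 5 = 15, A[1][1] + B[1][1] = -2 + -1 = -3) = -3 (attained at k = 1)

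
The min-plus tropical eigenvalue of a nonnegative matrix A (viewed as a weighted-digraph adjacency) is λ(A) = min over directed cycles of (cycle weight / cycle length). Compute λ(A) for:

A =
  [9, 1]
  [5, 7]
λ(A) = 3

Enumerate directed cycles and compute their means (weight / length). Sample:
  cycle 0 → 0: weight = 9, length = 1, mean = 9/1 ≈ 9.000
  cycle 1 → 1: weight = 7, length = 1, mean = 7/1 ≈ 7.000
  cycle 0 → 1 → 0: weight = 6, length = 2, mean = 6/2 ≈ 3.000
  cycle 1 → 0 → 1: weight = 6, length = 2, mean = 6/2 ≈ 3.000
Minimum mean = 3.000, attained e.g. along the cycle 0 → 1 → 0 with weight 6 and length 2. So λ(A) = 6/2 = 3.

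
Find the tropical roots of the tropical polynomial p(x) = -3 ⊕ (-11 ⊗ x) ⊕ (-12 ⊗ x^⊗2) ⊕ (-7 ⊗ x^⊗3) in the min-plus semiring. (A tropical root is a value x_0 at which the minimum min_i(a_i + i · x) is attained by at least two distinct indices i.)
Roots: {-5, 1, 8}

Each tropical root is a break point of the lower envelope of the lines y = a_i + i · x (there are 4 lines, with slopes 0, 1, ..., 3). Only the lines that attain the minimum somewhere contribute to roots; other lines are dominated. Here the surviving (envelope) indices are i = 3, i = 2, i = 1, i = 0.
Intersections between consecutive envelope lines give the roots: for adjacent envelope indices i < j the intersection is x = (a_i − a_j) / (j − i). Reading off the sorted break points: {-5, 1, 8}.
Verification: at each break x_0, at least two indices attain the minimum of min_i(a_i + i · x_0).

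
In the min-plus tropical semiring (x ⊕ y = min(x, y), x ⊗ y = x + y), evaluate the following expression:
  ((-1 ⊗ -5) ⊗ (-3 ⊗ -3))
((-1 ⊗ -5) ⊗ (-3 ⊗ -3)) = -12

Expand innermost to outermost. Recall ⊕ takes the minimum of its arguments and ⊗ takes their sum. Working out the expression ((-1 ⊗ -5) ⊗ (-3 ⊗ -3)) gives -12.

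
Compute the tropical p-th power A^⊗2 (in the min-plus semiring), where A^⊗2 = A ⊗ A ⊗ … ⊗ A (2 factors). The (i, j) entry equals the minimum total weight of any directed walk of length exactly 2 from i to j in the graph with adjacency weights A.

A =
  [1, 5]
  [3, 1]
A^⊗2 =
  [2, 6]
  [4, 2]

Each entry (A^⊗2)_ij equals the minimum over all length-2 walks i = v_0 → v_1 → … → v_2 = j of Σ_t A[v_t][v_{t+1}]. For example, for (i, j) = (0, 1) we minimise over 2 possible intermediate vertex sequences; the minimum is 6, attained along the walk 0 → 0 → 1.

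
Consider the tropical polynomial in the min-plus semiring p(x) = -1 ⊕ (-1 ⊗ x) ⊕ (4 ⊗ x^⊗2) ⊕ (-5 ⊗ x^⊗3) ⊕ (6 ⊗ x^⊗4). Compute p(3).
p(3) = -1

A tropical monomial a ⊗ x^⊗i evaluates to a + i · x. Evaluating each term at x = 3:
  Term 0 contributes -1 + 0 · 3 = -1
  Term 1 contributes -1 + 1 · 3 = 2
  Term 2 contributes 4 + 2 · 3 = 10
  Term 3 contributes -5 + 3 · 3 = 4
  Term 4 contributes 6 + 4 · 3 = 18
p(3) = ⊕ of these = min[-1, 2, 10, 4, 18] = -1.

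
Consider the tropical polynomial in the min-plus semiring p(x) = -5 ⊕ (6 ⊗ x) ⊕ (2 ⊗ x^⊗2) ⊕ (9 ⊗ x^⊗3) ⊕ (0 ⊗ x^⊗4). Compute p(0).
p(0) = -5

A tropical monomial a ⊗ x^⊗i evaluates to a + i · x. Evaluating each term at x = 0:
  Term 0 contributes -5 + 0 · 0 = -5
  Term 1 contributes 6 + 1 · 0 = 6
  Term 2 contributes 2 + 2 · 0 = 2
  Term 3 contributes 9 + 3 · 0 = 9
  Term 4 contributes 0 + 4 · 0 = 0
p(0) = ⊕ of these = min[-5, 6, 2, 9, 0] = -5.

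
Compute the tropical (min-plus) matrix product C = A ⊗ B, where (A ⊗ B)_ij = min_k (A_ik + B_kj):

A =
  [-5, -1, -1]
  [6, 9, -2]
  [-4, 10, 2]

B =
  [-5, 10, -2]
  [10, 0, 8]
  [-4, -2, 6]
A ⊗ B =
  [-10, -3, -7]
  [-6, -4, 4]
  [-9, 0, -6]

Apply the min-plus product entry-by-entry:
  C[0][0] = min over k of (A[0][0] + B[0][0] = -5 + -5 = -10, A[0][1] + B[1][0] = -1 + 10 = 9, A[0][2] + B[2][0] = -1 + -4 = -5) = -10 (attained at k = 0)
  C[0][1] = min over k of (A[0][0] + B[0][1] = -5 + 10 = 5, A[0][1] + B[1][1] = -1 + 0 = -1, A[0][2] + B[2][1] = -1 + -2 = -3) = -3 (attained at k = 2)
  C[0][2] = min over k of (A[0][0] + B[0][2] = -5 + -2 = -7, A[0][1] + B[1][2] = -1 + 8 = 7, A[0][2] + B[2][2] = -1 + 6 = 5) = -7 (attained at k = 0)
  C[1][0] = min over k of (A[1][0] + B[0][0] = 6 + -5 = 1, A[1][1] + B[1][0] = 9 + 10 = 19, A[1][2] + B[2][0] = -2 + -4 = -6) = -6 (attained at k = 2)
  C[1][1] = min over k of (A[1][0] + B[0][1] = 6 + 10 = 16, A[1][1] + B[1][1] = 9 + 0 = 9, A[1][2] + B[2][1] = -2 + -2 = -4) = -4 (attained at k = 2)
  C[1][2] = min over k of (A[1][0] + B[0][2] = 6 + -2 = 4, A[1][1] + B[1][2] = 9 + 8 = 17, A[1][2] + B[2][2] = -2 + 6 = 4) = 4 (attained at k = 0)
  C[2][0] = min over k of (A[2][0] + B[0][0] = -4 + -5 = -9, A[2][1] + B[1][0] = 10 + 10 = 20, A[2][2] + B[2][0] = 2 + -4 = -2) = -9 (attained at k = 0)
  C[2][1] = min over k of (A[2][0] + B[0][1] = -4 + 10 = 6, A[2][1] + B[1][1] = 10 + 0 = 10, A[2][2] + B[2][1] = 2 + -2 = 0) = 0 (attained at k = 2)
  C[2][2] = min over k of (A[2][0] + B[0][2] = -4 + -2 = -6, A[2][1] + B[1][2] = 10 + 8 = 18, A[2][2] + B[2][2] = 2 + 6 = 8) = -6 (attained at k = 0)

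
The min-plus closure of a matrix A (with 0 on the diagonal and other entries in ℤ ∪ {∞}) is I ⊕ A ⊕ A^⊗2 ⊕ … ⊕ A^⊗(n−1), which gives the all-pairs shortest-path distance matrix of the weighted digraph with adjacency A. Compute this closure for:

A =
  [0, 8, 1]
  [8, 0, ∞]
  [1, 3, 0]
Closure =
  [0, 4, 1]
  [8, 0, 9]
  [1, 3, 0]

This is the Floyd-Warshall all-pairs shortest-path computation. For each intermediate vertex k = 0, 1, …, 2, update dist[i][j] ← min(dist[i][j], dist[i][k] + dist[k][j]). The final matrix gives, for each (i, j), the minimum total weight of any directed path from i to j (possibly empty when i = j).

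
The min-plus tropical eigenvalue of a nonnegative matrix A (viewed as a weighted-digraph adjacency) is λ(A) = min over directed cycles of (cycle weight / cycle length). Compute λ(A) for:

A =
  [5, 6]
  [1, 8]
λ(A) = 7/2

Enumerate directed cycles and compute their means (weight / length). Sample:
  cycle 0 → 0: weight = 5, length = 1, mean = 5/1 ≈ 5.000
  cycle 1 → 1: weight = 8, length = 1, mean = 8/1 ≈ 8.000
  cycle 0 → 1 → 0: weight = 7, length = 2, mean = 7/2 ≈ 3.500
  cycle 1 → 0 → 1: weight = 7, length = 2, mean = 7/2 ≈ 3.500
Minimum mean = 3.500, attained e.g. along the cycle 0 → 1 → 0 with weight 7 and length 2. So λ(A) = 7/2 = 7/2.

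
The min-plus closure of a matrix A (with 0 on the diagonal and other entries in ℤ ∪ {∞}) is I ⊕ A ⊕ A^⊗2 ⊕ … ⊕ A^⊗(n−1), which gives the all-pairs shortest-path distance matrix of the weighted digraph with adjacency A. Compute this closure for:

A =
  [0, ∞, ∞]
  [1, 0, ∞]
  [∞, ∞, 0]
Closure =
  [0, ∞, ∞]
  [1, 0, ∞]
  [∞, ∞, 0]

This is the Floyd-Warshall all-pairs shortest-path computation. For each intermediate vertex k = 0, 1, …, 2, update dist[i][j] ← min(dist[i][j], dist[i][k] + dist[k][j]). The final matrix gives, for each (i, j), the minimum total weight of any directed path from i to j (possibly empty when i = j).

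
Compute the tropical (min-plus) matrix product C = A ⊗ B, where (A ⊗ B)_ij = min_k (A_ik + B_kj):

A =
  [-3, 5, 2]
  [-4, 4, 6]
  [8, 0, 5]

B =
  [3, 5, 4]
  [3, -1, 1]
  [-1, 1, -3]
A ⊗ B =
  [0, 2, -1]
  [-1, 1, 0]
  [3, -1, 1]

Apply the min-plus product entry-by-entry:
  C[0][0] = min over k of (A[0][0] + B[0][0] = -3 + 3 = 0, A[0][1] + B[1][0] = 5 + 3 = 8, A[0][2] + B[2][0] = 2 + -1 = 1) = 0 (attained at k = 0)
  C[0][1] = min over k of (A[0][0] + B[0][1] = -3 + 5 = 2, A[0][1] + B[1][1] = 5 + -1 = 4, A[0][2] + B[2][1] = 2 + 1 = 3) = 2 (attained at k = 0)
  C[0][2] = min over k of (A[0][0] + B[0][2] = -3 + 4 = 1, A[0][1] + B[1][2] = 5 + 1 = 6, A[0][2] + B[2][2] = 2 + -3 = -1) = -1 (attained at k = 2)
  C[1][0] = min over k of (A[1][0] + B[0][0] = -4 + 3 = -1, A[1][1] + B[1][0] = 4 + 3 = 7, A[1][2] + B[2][0] = 6 + -1 = 5) = -1 (attained at k = 0)
  C[1][1] = min over k of (A[1][0] + B[0][1] = -4 + 5 = 1, A[1][1] + B[1][1] = 4 + -1 = 3, A[1][2] + B[2][1] = 6 + 1 = 7) = 1 (attained at k = 0)
  C[1][2] = min over k of (A[1][0] + B[0][2] = -4 + 4 = 0, A[1][1] + B[1][2] = 4 + 1 = 5, A[1][2] + B[2][2] = 6 + -3 = 3) = 0 (attained at k = 0)
  C[2][0] = min over k of (A[2][0] + B[0][0] = 8 + 3 = 11, A[2][1] + B[1][0] = 0 + 3 = 3, A[2][2] + B[2][0] = 5 + -1 = 4) = 3 (attained at k = 1)
  C[2][1] = min over k of (A[2][0] + B[0][1] = 8 + 5 = 13, A[2][1] + B[1][1] = 0 + -1 = -1, A[2][2] + B[2][1] = 5 + 1 = 6) = -1 (attained at k = 1)
  C[2][2] = min over k of (A[2][0] + B[0][2] = 8 + 4 = 12, A[2][1] + B[1][2] = 0 + 1 = 1, A[2][2] + B[2][2] = 5 + -3 = 2) = 1 (attained at k = 1)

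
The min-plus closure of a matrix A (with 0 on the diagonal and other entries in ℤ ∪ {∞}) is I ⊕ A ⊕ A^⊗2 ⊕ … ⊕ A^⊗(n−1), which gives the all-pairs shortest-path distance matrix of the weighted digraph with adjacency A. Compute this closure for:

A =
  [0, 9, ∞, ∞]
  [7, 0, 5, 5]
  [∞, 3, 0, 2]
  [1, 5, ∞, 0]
Closure =
  [0, 9, 14, 14]
  [6, 0, 5, 5]
  [3, 3, 0, 2]
  [1, 5, 10, 0]

This is the Floyd-Warshall all-pairs shortest-path computation. For each intermediate vertex k = 0, 1, …, 3, update dist[i][j] ← min(dist[i][j], dist[i][k] + dist[k][j]). The final matrix gives, for each (i, j), the minimum total weight of any directed path from i to j (possibly empty when i = j).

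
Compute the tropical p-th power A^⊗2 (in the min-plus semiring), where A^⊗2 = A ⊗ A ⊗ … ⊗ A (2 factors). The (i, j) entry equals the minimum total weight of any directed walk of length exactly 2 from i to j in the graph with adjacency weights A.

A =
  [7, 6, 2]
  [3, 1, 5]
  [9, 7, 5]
A^⊗2 =
  [9, 7, 7]
  [4, 2, 5]
  [10, 8, 10]

Each entry (A^⊗2)_ij equals the minimum over all length-2 walks i = v_0 → v_1 → … → v_2 = j of Σ_t A[v_t][v_{t+1}]. For example, for (i, j) = (0, 2) we minimise over 3 possible intermediate vertex sequences; the minimum is 7, attained along the walk 0 → 2 → 2.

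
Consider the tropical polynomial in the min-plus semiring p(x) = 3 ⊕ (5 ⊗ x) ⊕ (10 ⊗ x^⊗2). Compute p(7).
p(7) = 3

A tropical monomial a ⊗ x^⊗i evaluates to a + i · x. Evaluating each term at x = 7:
  Term 0 contributes 3 + 0 · 7 = 3
  Term 1 contributes 5 + 1 · 7 = 12
  Term 2 contributes 10 + 2 · 7 = 24
p(7) = ⊕ of these = min[3, 12, 24] = 3.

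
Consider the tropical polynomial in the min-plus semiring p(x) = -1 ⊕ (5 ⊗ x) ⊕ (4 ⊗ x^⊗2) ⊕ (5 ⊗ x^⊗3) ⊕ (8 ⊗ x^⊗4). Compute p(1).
p(1) = -1

A tropical monomial a ⊗ x^⊗i evaluates to a + i · x. Evaluating each term at x = 1:
  Term 0 contributes -1 + 0 · 1 = -1
  Term 1 contributes 5 + 1 · 1 = 6
  Term 2 contributes 4 + 2 · 1 = 6
  Term 3 contributes 5 + 3 · 1 = 8
  Term 4 contributes 8 + 4 · 1 = 12
p(1) = ⊕ of these = min[-1, 6, 6, 8, 12] = -1.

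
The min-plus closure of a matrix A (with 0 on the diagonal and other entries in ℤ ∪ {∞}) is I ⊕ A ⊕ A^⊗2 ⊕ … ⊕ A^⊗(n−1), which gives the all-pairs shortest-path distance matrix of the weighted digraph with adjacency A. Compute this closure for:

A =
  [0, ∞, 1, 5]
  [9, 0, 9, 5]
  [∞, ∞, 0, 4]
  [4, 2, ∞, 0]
Closure =
  [0, 7, 1, 5]
  [9, 0, 9, 5]
  [8, 6, 0, 4]
  [4, 2, 5, 0]

This is the Floyd-Warshall all-pairs shortest-path computation. For each intermediate vertex k = 0, 1, …, 3, update dist[i][j] ← min(dist[i][j], dist[i][k] + dist[k][j]). The final matrix gives, for each (i, j), the minimum total weight of any directed path from i to j (possibly empty when i = j).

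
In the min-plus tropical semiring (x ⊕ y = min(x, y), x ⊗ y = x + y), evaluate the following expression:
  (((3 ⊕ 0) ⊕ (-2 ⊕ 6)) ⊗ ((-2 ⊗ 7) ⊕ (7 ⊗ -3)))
(((3 ⊕ 0) ⊕ (-2 ⊕ 6)) ⊗ ((-2 ⊗ 7) ⊕ (7 ⊗ -3))) = 2

Expand innermost to outermost. Recall ⊕ takes the minimum of its arguments and ⊗ takes their sum. Working out the expression (((3 ⊕ 0) ⊕ (-2 ⊕ 6)) ⊗ ((-2 ⊗ 7) ⊕ (7 ⊗ -3))) gives 2.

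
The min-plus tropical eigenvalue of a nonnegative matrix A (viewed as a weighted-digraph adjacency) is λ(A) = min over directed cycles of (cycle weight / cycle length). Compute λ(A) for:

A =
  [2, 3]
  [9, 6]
λ(A) = 2

Enumerate directed cycles and compute their means (weight / length). Sample:
  cycle 0 → 0: weight = 2, length = 1, mean = 2/1 ≈ 2.000
  cycle 1 → 1: weight = 6, length = 1, mean = 6/1 ≈ 6.000
  cycle 0 → 1 → 0: weight = 12, length = 2, mean = 12/2 ≈ 6.000
  cycle 1 → 0 → 1: weight = 12, length = 2, mean = 12/2 ≈ 6.000
Minimum mean = 2.000, attained e.g. along the cycle 0 → 0 with weight 2 and length 1. So λ(A) = 2/1 = 2.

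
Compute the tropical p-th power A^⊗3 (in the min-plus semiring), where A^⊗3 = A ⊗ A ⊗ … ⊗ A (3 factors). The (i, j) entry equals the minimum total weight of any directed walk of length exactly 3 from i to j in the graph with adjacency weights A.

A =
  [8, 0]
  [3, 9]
A^⊗3 =
  [11, 3]
  [6, 11]

Each entry (A^⊗3)_ij equals the minimum over all length-3 walks i = v_0 → v_1 → … → v_3 = j of Σ_t A[v_t][v_{t+1}]. For example, for (i, j) = (0, 1) we minimise over 4 possible intermediate vertex sequences; the minimum is 3, attained along the walk 0 → 1 → 0 → 1.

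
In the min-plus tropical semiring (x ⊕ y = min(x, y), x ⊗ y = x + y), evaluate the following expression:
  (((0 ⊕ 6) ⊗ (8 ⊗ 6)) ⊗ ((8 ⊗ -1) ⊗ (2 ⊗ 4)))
(((0 ⊕ 6) ⊗ (8 ⊗ 6)) ⊗ ((8 ⊗ -1) ⊗ (2 ⊗ 4))) = 27

Expand innermost to outermost. Recall ⊕ takes the minimum of its arguments and ⊗ takes their sum. Working out the expression (((0 ⊕ 6) ⊗ (8 ⊗ 6)) ⊗ ((8 ⊗ -1) ⊗ (2 ⊗ 4))) gives 27.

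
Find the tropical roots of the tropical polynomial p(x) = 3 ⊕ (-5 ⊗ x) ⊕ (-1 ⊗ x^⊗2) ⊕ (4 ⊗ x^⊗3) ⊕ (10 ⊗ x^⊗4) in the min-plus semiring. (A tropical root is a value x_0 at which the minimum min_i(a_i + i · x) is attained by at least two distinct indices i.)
Roots: {-6, -5, -4, 8}

Each tropical root is a break point of the lower envelope of the lines y = a_i + i · x (there are 5 lines, with slopes 0, 1, ..., 4). Only the lines that attain the minimum somewhere contribute to roots; other lines are dominated. Here the surviving (envelope) indices are i = 4, i = 3, i = 2, i = 1, i = 0.
Intersections between consecutive envelope lines give the roots: for adjacent envelope indices i < j the intersection is x = (a_i − a_j) / (j − i). Reading off the sorted break points: {-6, -5, -4, 8}.
Verification: at each break x_0, at least two indices attain the minimum of min_i(a_i + i · x_0).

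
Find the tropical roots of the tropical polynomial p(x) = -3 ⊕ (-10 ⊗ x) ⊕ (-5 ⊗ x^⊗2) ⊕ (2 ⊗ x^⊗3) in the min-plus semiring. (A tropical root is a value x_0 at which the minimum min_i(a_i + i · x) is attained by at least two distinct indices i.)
Roots: {-7, -5, 7}

Each tropical root is a break point of the lower envelope of the lines y = a_i + i · x (there are 4 lines, with slopes 0, 1, ..., 3). Only the lines that attain the minimum somewhere contribute to roots; other lines are dominated. Here the surviving (envelope) indices are i = 3, i = 2, i = 1, i = 0.
Intersections between consecutive envelope lines give the roots: for adjacent envelope indices i < j the intersection is x = (a_i − a_j) / (j − i). Reading off the sorted break points: {-7, -5, 7}.
Verification: at each break x_0, at least two indices attain the minimum of min_i(a_i + i · x_0).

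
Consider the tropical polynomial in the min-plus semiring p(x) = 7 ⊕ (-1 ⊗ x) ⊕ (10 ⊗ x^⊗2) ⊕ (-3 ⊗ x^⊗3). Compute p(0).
p(0) = -3

A tropical monomial a ⊗ x^⊗i evaluates to a + i · x. Evaluating each term at x = 0:
  Term 0 contributes 7 + 0 · 0 = 7
  Term 1 contributes -1 + 1 · 0 = -1
  Term 2 contributes 10 + 2 · 0 = 10
  Term 3 contributes -3 + 3 · 0 = -3
p(0) = ⊕ of these = min[7, -1, 10, -3] = -3.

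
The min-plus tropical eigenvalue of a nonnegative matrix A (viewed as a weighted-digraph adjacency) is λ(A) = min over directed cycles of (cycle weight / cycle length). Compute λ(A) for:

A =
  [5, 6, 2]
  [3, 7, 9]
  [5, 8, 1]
λ(A) = 1

Enumerate directed cycles and compute their means (weight / length). Sample:
  cycle 0 → 0: weight = 5, length = 1, mean = 5/1 ≈ 5.000
  cycle 1 → 1: weight = 7, length = 1, mean = 7/1 ≈ 7.000
  cycle 2 → 2: weight = 1, length = 1, mean = 1/1 ≈ 1.000
  cycle 0 → 1 → 0: weight = 9, length = 2, mean = 9/2 ≈ 4.500
  cycle 0 → 2 → 0: weight = 7, length = 2, mean = 7/2 ≈ 3.500
  cycle 1 → 0 → 1: weight = 9, length = 2, mean = 9/2 ≈ 4.500
Minimum mean = 1.000, attained e.g. along the cycle 2 → 2 with weight 1 and length 1. So λ(A) = 1/1 = 1.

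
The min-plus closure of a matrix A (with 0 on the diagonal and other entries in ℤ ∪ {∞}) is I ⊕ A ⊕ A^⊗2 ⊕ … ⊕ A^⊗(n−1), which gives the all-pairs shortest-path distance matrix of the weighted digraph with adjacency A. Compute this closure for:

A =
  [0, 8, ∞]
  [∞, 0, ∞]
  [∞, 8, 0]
Closure =
  [0, 8, ∞]
  [∞, 0, ∞]
  [∞, 8, 0]

This is the Floyd-Warshall all-pairs shortest-path computation. For each intermediate vertex k = 0, 1, …, 2, update dist[i][j] ← min(dist[i][j], dist[i][k] + dist[k][j]). The final matrix gives, for each (i, j), the minimum total weight of any directed path from i to j (possibly empty when i = j).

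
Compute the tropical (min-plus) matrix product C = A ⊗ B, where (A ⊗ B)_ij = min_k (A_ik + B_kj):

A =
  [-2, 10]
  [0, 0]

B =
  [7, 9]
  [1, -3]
A ⊗ B =
  [5, 7]
  [1, -3]

Apply the min-plus product entry-by-entry:
  C[0][0] = min over k of (A[0][0] + B[0][0] = -2 + 7 = 5, A[0][1] + B[1][0] = 10 + 1 = 11) = 5 (attained at k = 0)
  C[0][1] = min over k of (A[0][0] + B[0][1] = -2 + 9 = 7, A[0][1] + B[1][1] = 10 + -3 = 7) = 7 (attained at k = 0)
  C[1][0] = min over k of (A[1][0] + B[0][0] = 0 + 7 = 7, A[1][1] + B[1][0] = 0 + 1 = 1) = 1 (attained at k = 1)
  C[1][1] = min over k of (A[1][0] + B[0][1] = 0 + 9 = 9, A[1][1] + B[1][1] = 0 + -3 = -3) = -3 (attained at k = 1)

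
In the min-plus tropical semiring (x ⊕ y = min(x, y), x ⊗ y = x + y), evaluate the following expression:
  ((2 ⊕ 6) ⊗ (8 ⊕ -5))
((2 ⊕ 6) ⊗ (8 ⊕ -5)) = -3

Expand innermost to outermost. Recall ⊕ takes the minimum of its arguments and ⊗ takes their sum. Working out the expression ((2 ⊕ 6) ⊗ (8 ⊕ -5)) gives -3.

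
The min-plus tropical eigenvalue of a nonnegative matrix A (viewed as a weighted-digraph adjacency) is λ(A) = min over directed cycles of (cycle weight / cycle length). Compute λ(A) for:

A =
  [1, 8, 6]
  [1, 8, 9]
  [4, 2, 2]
λ(A) = 1

Enumerate directed cycles and compute their means (weight / length). Sample:
  cycle 0 → 0: weight = 1, length = 1, mean = 1/1 ≈ 1.000
  cycle 1 → 1: weight = 8, length = 1, mean = 8/1 ≈ 8.000
  cycle 2 → 2: weight = 2, length = 1, mean = 2/1 ≈ 2.000
  cycle 0 → 1 → 0: weight = 9, length = 2, mean = 9/2 ≈ 4.500
  cycle 0 → 2 → 0: weight = 10, length = 2, mean = 10/2 ≈ 5.000
  cycle 1 → 0 → 1: weight = 9, length = 2, mean = 9/2 ≈ 4.500
Minimum mean = 1.000, attained e.g. along the cycle 0 → 0 with weight 1 and length 1. So λ(A) = 1/1 = 1.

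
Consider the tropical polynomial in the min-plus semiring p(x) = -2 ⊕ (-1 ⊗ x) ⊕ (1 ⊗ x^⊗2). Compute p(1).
p(1) = -2

A tropical monomial a ⊗ x^⊗i evaluates to a + i · x. Evaluating each term at x = 1:
  Term 0 contributes -2 + 0 · 1 = -2
  Term 1 contributes -1 + 1 · 1 = 0
  Term 2 contributes 1 + 2 · 1 = 3
p(1) = ⊕ of these = min[-2, 0, 3] = -2.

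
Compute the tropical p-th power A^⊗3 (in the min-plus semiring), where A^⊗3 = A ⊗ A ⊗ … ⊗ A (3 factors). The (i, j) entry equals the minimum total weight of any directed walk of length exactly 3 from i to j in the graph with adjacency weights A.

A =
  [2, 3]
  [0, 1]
A^⊗3 =
  [4, 5]
  [2, 3]

Each entry (A^⊗3)_ij equals the minimum over all length-3 walks i = v_0 → v_1 → … → v_3 = j of Σ_t A[v_t][v_{t+1}]. For example, for (i, j) = (0, 1) we minimise over 4 possible intermediate vertex sequences; the minimum is 5, attained along the walk 0 → 1 → 1 → 1.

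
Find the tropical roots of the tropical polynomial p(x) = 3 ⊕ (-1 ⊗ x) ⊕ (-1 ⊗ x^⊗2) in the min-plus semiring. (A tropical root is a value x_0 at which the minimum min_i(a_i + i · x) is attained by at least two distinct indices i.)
Roots: {0, 4}

Each tropical root is a break point of the lower envelope of the lines y = a_i + i · x (there are 3 lines, with slopes 0, 1, ..., 2). Only the lines that attain the minimum somewhere contribute to roots; other lines are dominated. Here the surviving (envelope) indices are i = 2, i = 1, i = 0.
Intersections between consecutive envelope lines give the roots: for adjacent envelope indices i < j the intersection is x = (a_i − a_j) / (j − i). Reading off the sorted break points: {0, 4}.
Verification: at each break x_0, at least two indices attain the minimum of min_i(a_i + i · x_0).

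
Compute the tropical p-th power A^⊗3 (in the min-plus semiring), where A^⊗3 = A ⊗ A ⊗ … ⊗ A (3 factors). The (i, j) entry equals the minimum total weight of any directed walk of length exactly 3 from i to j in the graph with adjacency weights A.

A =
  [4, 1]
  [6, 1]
A^⊗3 =
  [8, 3]
  [8, 3]

Each entry (A^⊗3)_ij equals the minimum over all length-3 walks i = v_0 → v_1 → … → v_3 = j of Σ_t A[v_t][v_{t+1}]. For example, for (i, j) = (0, 1) we minimise over 4 possible intermediate vertex sequences; the minimum is 3, attained along the walk 0 → 1 → 1 → 1.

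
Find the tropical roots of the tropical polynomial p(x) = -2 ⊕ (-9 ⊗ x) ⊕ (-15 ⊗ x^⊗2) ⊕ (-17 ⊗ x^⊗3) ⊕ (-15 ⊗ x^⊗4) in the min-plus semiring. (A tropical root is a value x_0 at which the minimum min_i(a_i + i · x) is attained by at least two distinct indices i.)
Roots: {-2, 2, 6, 7}

Each tropical root is a break point of the lower envelope of the lines y = a_i + i · x (there are 5 lines, with slopes 0, 1, ..., 4). Only the lines that attain the minimum somewhere contribute to roots; other lines are dominated. Here the surviving (envelope) indices are i = 4, i = 3, i = 2, i = 1, i = 0.
Intersections between consecutive envelope lines give the roots: for adjacent envelope indices i < j the intersection is x = (a_i − a_j) / (j − i). Reading off the sorted break points: {-2, 2, 6, 7}.
Verification: at each break x_0, at least two indices attain the minimum of min_i(a_i + i · x_0).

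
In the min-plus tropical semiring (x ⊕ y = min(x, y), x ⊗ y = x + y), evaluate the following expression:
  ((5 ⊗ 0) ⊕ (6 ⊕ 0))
((5 ⊗ 0) ⊕ (6 ⊕ 0)) = 0

Expand innermost to outermost. Recall ⊕ takes the minimum of its arguments and ⊗ takes their sum. Working out the expression ((5 ⊗ 0) ⊕ (6 ⊕ 0)) gives 0.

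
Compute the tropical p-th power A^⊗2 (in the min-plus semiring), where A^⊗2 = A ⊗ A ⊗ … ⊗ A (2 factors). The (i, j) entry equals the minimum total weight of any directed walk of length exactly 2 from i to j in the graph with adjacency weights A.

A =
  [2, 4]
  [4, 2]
A^⊗2 =
  [4, 6]
  [6, 4]

Each entry (A^⊗2)_ij equals the minimum over all length-2 walks i = v_0 → v_1 → … → v_2 = j of Σ_t A[v_t][v_{t+1}]. For example, for (i, j) = (0, 1) we minimise over 2 possible intermediate vertex sequences; the minimum is 6, attained along the walk 0 → 0 → 1.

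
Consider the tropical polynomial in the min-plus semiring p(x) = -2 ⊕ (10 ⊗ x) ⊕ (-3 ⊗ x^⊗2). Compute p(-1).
p(-1) = -5

A tropical monomial a ⊗ x^⊗i evaluates to a + i · x. Evaluating each term at x = -1:
  Term 0 contributes -2 + 0 · -1 = -2
  Term 1 contributes 10 + 1 · -1 = 9
  Term 2 contributes -3 + 2 · -1 = -5
p(-1) = ⊕ of these = min[-2, 9, -5] = -5.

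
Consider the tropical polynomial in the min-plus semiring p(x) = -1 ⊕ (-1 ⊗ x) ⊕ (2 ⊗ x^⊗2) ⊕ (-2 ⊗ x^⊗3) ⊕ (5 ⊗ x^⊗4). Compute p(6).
p(6) = -1

A tropical monomial a ⊗ x^⊗i evaluates to a + i · x. Evaluating each term at x = 6:
  Term 0 contributes -1 + 0 · 6 = -1
  Term 1 contributes -1 + 1 · 6 = 5
  Term 2 contributes 2 + 2 · 6 = 14
  Term 3 contributes -2 + 3 · 6 = 16
  Term 4 contributes 5 + 4 · 6 = 29
p(6) = ⊕ of these = min[-1, 5, 14, 16, 29] = -1.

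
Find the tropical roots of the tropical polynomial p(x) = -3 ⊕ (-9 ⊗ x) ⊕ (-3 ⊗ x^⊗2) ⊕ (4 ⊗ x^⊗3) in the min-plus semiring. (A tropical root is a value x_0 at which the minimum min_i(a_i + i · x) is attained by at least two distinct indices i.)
Roots: {-7, -6, 6}

Each tropical root is a break point of the lower envelope of the lines y = a_i + i · x (there are 4 lines, with slopes 0, 1, ..., 3). Only the lines that attain the minimum somewhere contribute to roots; other lines are dominated. Here the surviving (envelope) indices are i = 3, i = 2, i = 1, i = 0.
Intersections between consecutive envelope lines give the roots: for adjacent envelope indices i < j the intersection is x = (a_i − a_j) / (j − i). Reading off the sorted break points: {-7, -6, 6}.
Verification: at each break x_0, at least two indices attain the minimum of min_i(a_i + i · x_0).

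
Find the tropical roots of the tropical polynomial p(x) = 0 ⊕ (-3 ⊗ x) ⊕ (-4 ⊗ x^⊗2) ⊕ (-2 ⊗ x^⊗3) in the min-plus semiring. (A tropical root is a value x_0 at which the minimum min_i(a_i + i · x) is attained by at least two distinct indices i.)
Roots: {-2, 1, 3}

Each tropical root is a break point of the lower envelope of the lines y = a_i + i · x (there are 4 lines, with slopes 0, 1, ..., 3). Only the lines that attain the minimum somewhere contribute to roots; other lines are dominated. Here the surviving (envelope) indices are i = 3, i = 2, i = 1, i = 0.
Intersections between consecutive envelope lines give the roots: for adjacent envelope indices i < j the intersection is x = (a_i − a_j) / (j − i). Reading off the sorted break points: {-2, 1, 3}.
Verification: at each break x_0, at least two indices attain the minimum of min_i(a_i + i · x_0).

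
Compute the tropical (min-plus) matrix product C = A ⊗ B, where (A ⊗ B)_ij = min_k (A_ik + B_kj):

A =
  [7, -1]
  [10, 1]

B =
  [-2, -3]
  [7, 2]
A ⊗ B =
  [5, 1]
  [8, 3]

Apply the min-plus product entry-by-entry:
  C[0][0] = min over k of (A[0][0] + B[0][0] = 7 + -2 = 5, A[0][1] + B[1][0] = -1 + 7 = 6) = 5 (attained at k = 0)
  C[0][1] = min over k of (A[0][0] + B[0][1] = 7 + -3 = 4, A[0][1] + B[1][1] = -1 + 2 = 1) = 1 (attained at k = 1)
  C[1][0] = min over k of (A[1][0] + B[0][0] = 10 + -2 = 8, A[1][1] + B[1][0] = 1 + 7 = 8) = 8 (attained at k = 0)
  C[1][1] = min over k of (A[1][0] + B[0][1] = 10 + -3 = 7, A[1][1] + B[1][1] = 1 + 2 = 3) = 3 (attained at k = 1)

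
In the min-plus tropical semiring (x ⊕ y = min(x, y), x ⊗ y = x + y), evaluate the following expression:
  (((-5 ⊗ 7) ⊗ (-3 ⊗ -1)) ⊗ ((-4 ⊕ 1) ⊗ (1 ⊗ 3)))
(((-5 ⊗ 7) ⊗ (-3 ⊗ -1)) ⊗ ((-4 ⊕ 1) ⊗ (1 ⊗ 3))) = -2

Expand innermost to outermost. Recall ⊕ takes the minimum of its arguments and ⊗ takes their sum. Working out the expression (((-5 ⊗ 7) ⊗ (-3 ⊗ -1)) ⊗ ((-4 ⊕ 1) ⊗ (1 ⊗ 3))) gives -2.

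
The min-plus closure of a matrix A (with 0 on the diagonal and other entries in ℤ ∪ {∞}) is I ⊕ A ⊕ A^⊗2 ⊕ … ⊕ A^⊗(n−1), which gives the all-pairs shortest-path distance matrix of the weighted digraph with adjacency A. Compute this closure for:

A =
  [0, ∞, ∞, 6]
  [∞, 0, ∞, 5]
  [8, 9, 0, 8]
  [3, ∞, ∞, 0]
Closure =
  [0, ∞, ∞, 6]
  [8, 0, ∞, 5]
  [8, 9, 0, 8]
  [3, ∞, ∞, 0]

This is the Floyd-Warshall all-pairs shortest-path computation. For each intermediate vertex k = 0, 1, …, 3, update dist[i][j] ← min(dist[i][j], dist[i][k] + dist[k][j]). The final matrix gives, for each (i, j), the minimum total weight of any directed path from i to j (possibly empty when i = j).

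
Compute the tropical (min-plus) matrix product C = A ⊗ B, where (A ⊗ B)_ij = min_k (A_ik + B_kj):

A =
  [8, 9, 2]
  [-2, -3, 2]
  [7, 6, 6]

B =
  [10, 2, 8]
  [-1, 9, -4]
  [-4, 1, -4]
A ⊗ B =
  [-2, 3, -2]
  [-4, 0, -7]
  [2, 7, 2]

Apply the min-plus product entry-by-entry:
  C[0][0] = min over k of (A[0][0] + B[0][0] = 8 + 10 = 18, A[0][1] + B[1][0] = 9 + -1 = 8, A[0][2] + B[2][0] = 2 + -4 = -2) = -2 (attained at k = 2)
  C[0][1] = min over k of (A[0][0] + B[0][1] = 8 + 2 = 10, A[0][1] + B[1][1] = 9 + 9 = 18, A[0][2] + B[2][1] = 2 + 1 = 3) = 3 (attained at k = 2)
  C[0][2] = min over k of (A[0][0] + B[0][2] = 8 + 8 = 16, A[0][1] + B[1][2] = 9 + -4 = 5, A[0][2] + B[2][2] = 2 + -4 = -2) = -2 (attained at k = 2)
  C[1][0] = min over k of (A[1][0] + B[0][0] = -2 + 10 = 8, A[1][1] + B[1][0] = -3 + -1 = -4, A[1][2] + B[2][0] = 2 + -4 = -2) = -4 (attained at k = 1)
  C[1][1] = min over k of (A[1][0] + B[0][1] = -2 + 2 = 0, A[1][1] + B[1][1] = -3 + 9 = 6, A[1][2] + B[2][1] = 2 + 1 = 3) = 0 (attained at k = 0)
  C[1][2] = min over k of (A[1][0] + B[0][2] = -2 + 8 = 6, A[1][1] + B[1][2] = -3 + -4 = -7, A[1][2] + B[2][2] = 2 + -4 = -2) = -7 (attained at k = 1)
  C[2][0] = min over k of (A[2][0] + B[0][0] = 7 + 10 = 17, A[2][1] + B[1][0] = 6 + -1 = 5, A[2][2] + B[2][0] = 6 + -4 = 2) = 2 (attained at k = 2)
  C[2][1] = min over k of (A[2][0] + B[0][1] = 7 + 2 = 9, A[2][1] + B[1][1] = 6 + 9 = 15, A[2][2] + B[2][1] = 6 + 1 = 7) = 7 (attained at k = 2)
  C[2][2] = min over k of (A[2][0] + B[0][2] = 7 + 8 = 15, A[2][1] + B[1][2] = 6 + -4 = 2, A[2][2] + B[2][2] = 6 + -4 = 2) = 2 (attained at k = 1)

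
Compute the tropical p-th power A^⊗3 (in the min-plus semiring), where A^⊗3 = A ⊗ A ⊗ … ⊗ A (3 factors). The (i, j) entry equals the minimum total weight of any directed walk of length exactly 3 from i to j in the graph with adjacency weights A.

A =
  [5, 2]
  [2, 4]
A^⊗3 =
  [8, 6]
  [6, 8]

Each entry (A^⊗3)_ij equals the minimum over all length-3 walks i = v_0 → v_1 → … → v_3 = j of Σ_t A[v_t][v_{t+1}]. For example, for (i, j) = (0, 1) we minimise over 4 possible intermediate vertex sequences; the minimum is 6, attained along the walk 0 → 1 → 0 → 1.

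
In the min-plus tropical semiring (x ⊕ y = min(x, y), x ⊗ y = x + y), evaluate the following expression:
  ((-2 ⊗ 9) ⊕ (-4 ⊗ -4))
((-2 ⊗ 9) ⊕ (-4 ⊗ -4)) = -8

Expand innermost to outermost. Recall ⊕ takes the minimum of its arguments and ⊗ takes their sum. Working out the expression ((-2 ⊗ 9) ⊕ (-4 ⊗ -4)) gives -8.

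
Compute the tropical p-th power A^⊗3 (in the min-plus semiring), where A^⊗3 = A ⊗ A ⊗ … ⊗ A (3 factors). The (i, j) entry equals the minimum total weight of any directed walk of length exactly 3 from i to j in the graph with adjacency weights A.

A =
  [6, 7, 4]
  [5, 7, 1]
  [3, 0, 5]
A^⊗3 =
  [9, 8, 5]
  [6, 6, 2]
  [4, 1, 6]

Each entry (A^⊗3)_ij equals the minimum over all length-3 walks i = v_0 → v_1 → … → v_3 = j of Σ_t A[v_t][v_{t+1}]. For example, for (i, j) = (0, 2) we minimise over 9 possible intermediate vertex sequences; the minimum is 5, attained along the walk 0 → 2 → 1 → 2.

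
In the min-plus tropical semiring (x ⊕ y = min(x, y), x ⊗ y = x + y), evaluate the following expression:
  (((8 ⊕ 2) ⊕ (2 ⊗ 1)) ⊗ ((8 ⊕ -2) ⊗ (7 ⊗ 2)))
(((8 ⊕ 2) ⊕ (2 ⊗ 1)) ⊗ ((8 ⊕ -2) ⊗ (7 ⊗ 2))) = 9

Expand innermost to outermost. Recall ⊕ takes the minimum of its arguments and ⊗ takes their sum. Working out the expression (((8 ⊕ 2) ⊕ (2 ⊗ 1)) ⊗ ((8 ⊕ -2) ⊗ (7 ⊗ 2))) gives 9.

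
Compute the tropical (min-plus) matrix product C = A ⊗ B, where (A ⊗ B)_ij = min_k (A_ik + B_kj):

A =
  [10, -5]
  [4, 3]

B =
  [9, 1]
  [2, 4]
A ⊗ B =
  [-3, -1]
  [5, 5]

Apply the min-plus product entry-by-entry:
  C[0][0] = min over k of (A[0][0] + B[0][0] = 10 + 9 = 19, A[0][1] + B[1][0] = -5 + 2 = -3) = -3 (attained at k = 1)
  C[0][1] = min over k of (A[0][0] + B[0][1] = 10 + 1 = 11, A[0][1] + B[1][1] = -5 + 4 = -1) = -1 (attained at k = 1)
  C[1][0] = min over k of (A[1][0] + B[0][0] = 4 + 9 = 13, A[1][1] + B[1][0] = 3 + 2 = 5) = 5 (attained at k = 1)
  C[1][1] = min over k of (A[1][0] + B[0][1] = 4 + 1 = 5, A[1][1] + B[1][1] = 3 + 4 = 7) = 5 (attained at k = 0)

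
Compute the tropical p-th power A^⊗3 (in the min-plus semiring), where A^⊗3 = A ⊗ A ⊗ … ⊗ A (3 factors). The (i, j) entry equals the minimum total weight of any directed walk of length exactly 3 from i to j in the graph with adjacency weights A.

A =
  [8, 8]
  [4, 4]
A^⊗3 =
  [16, 16]
  [12, 12]

Each entry (A^⊗3)_ij equals the minimum over all length-3 walks i = v_0 → v_1 → … → v_3 = j of Σ_t A[v_t][v_{t+1}]. For example, for (i, j) = (0, 1) we minimise over 4 possible intermediate vertex sequences; the minimum is 16, attained along the walk 0 → 1 → 1 → 1.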